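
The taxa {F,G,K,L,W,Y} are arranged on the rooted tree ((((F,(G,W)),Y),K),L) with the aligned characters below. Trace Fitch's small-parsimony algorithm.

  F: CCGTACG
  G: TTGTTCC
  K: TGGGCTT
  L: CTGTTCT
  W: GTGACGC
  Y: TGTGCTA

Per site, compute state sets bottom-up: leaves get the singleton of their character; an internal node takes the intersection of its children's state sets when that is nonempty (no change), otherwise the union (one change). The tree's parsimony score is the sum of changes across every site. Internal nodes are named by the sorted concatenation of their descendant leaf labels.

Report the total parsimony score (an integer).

GW@0: {T} ∪ {G} = {G,T} (union, +1)
FGW@0: {C} ∪ {G,T} = {C,G,T} (union, +1)
FGWY@0: {C,G,T} ∩ {T} = {T} (intersection, +0)
FGKWY@0: {T} ∩ {T} = {T} (intersection, +0)
FGKLWY@0: {T} ∪ {C} = {C,T} (union, +1)
GW@1: {T} ∩ {T} = {T} (intersection, +0)
FGW@1: {C} ∪ {T} = {C,T} (union, +1)
FGWY@1: {C,T} ∪ {G} = {C,G,T} (union, +1)
FGKWY@1: {C,G,T} ∩ {G} = {G} (intersection, +0)
FGKLWY@1: {G} ∪ {T} = {G,T} (union, +1)
GW@2: {G} ∩ {G} = {G} (intersection, +0)
FGW@2: {G} ∩ {G} = {G} (intersection, +0)
FGWY@2: {G} ∪ {T} = {G,T} (union, +1)
FGKWY@2: {G,T} ∩ {G} = {G} (intersection, +0)
FGKLWY@2: {G} ∩ {G} = {G} (intersection, +0)
GW@3: {T} ∪ {A} = {A,T} (union, +1)
FGW@3: {T} ∩ {A,T} = {T} (intersection, +0)
FGWY@3: {T} ∪ {G} = {G,T} (union, +1)
FGKWY@3: {G,T} ∩ {G} = {G} (intersection, +0)
FGKLWY@3: {G} ∪ {T} = {G,T} (union, +1)
GW@4: {T} ∪ {C} = {C,T} (union, +1)
FGW@4: {A} ∪ {C,T} = {A,C,T} (union, +1)
FGWY@4: {A,C,T} ∩ {C} = {C} (intersection, +0)
FGKWY@4: {C} ∩ {C} = {C} (intersection, +0)
FGKLWY@4: {C} ∪ {T} = {C,T} (union, +1)
GW@5: {C} ∪ {G} = {C,G} (union, +1)
FGW@5: {C} ∩ {C,G} = {C} (intersection, +0)
FGWY@5: {C} ∪ {T} = {C,T} (union, +1)
FGKWY@5: {C,T} ∩ {T} = {T} (intersection, +0)
FGKLWY@5: {T} ∪ {C} = {C,T} (union, +1)
GW@6: {C} ∩ {C} = {C} (intersection, +0)
FGW@6: {G} ∪ {C} = {C,G} (union, +1)
FGWY@6: {C,G} ∪ {A} = {A,C,G} (union, +1)
FGKWY@6: {A,C,G} ∪ {T} = {A,C,G,T} (union, +1)
FGKLWY@6: {A,C,G,T} ∩ {T} = {T} (intersection, +0)
per-site changes: [3, 3, 1, 3, 3, 3, 3]; total = 19

19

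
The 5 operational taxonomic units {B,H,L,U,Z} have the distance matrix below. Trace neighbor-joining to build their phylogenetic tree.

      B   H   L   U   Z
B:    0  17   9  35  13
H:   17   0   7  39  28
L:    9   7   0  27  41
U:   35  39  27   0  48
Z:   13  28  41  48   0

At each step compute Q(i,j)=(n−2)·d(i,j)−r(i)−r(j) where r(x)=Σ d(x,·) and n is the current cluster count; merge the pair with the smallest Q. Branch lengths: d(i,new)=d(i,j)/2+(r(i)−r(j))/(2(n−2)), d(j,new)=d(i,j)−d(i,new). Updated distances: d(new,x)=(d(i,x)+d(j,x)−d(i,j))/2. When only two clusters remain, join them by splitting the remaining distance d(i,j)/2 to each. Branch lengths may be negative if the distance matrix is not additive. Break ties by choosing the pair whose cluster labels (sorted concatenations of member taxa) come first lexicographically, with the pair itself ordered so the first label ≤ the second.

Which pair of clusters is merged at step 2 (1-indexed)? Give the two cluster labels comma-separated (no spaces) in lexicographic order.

step 1: merge (B,Z) at d=13, Q=-165; branch lengths B→-17/6, Z→95/6; new cluster BZ
  updated: d(BZ,H)=16, d(BZ,L)=37/2, d(BZ,U)=35
step 2: merge (BZ,U) at d=35, Q=-201/2; branch lengths BZ→77/8, U→203/8; new cluster BUZ
  updated: d(BUZ,H)=10, d(BUZ,L)=21/4
step 3: merge (BUZ,H) at d=10, Q=-89/4; branch lengths BUZ→33/8, H→47/8; new cluster BHUZ
  updated: d(BHUZ,L)=9/8
step 4: merge (BHUZ,L) at d=9/8; branch lengths BHUZ→9/16, L→9/16; new cluster BHLUZ
final tree: ((((B:-17/6,Z:95/6):77/8,U:203/8):33/8,H:47/8):9/16,L:9/16)
total length: 473/8

BZ,U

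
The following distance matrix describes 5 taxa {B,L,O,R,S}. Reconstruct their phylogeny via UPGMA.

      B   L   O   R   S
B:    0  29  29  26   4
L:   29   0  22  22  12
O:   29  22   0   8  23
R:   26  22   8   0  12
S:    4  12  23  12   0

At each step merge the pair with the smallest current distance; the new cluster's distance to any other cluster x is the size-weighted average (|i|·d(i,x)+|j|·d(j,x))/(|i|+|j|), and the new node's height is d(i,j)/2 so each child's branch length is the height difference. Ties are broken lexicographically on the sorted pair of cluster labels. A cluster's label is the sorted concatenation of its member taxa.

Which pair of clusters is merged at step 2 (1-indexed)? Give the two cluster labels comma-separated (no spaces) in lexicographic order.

step 1: merge (B,S) at d=4; branch lengths B→2, S→2; new cluster BS
  updated: d(BS,L)=41/2, d(BS,O)=26, d(BS,R)=19
step 2: merge (O,R) at d=8; branch lengths O→4, R→4; new cluster OR
  updated: d(BS,OR)=45/2, d(L,OR)=22
step 3: merge (BS,L) at d=41/2; branch lengths BS→33/4, L→41/4; new cluster BLS
  updated: d(BLS,OR)=67/3
step 4: merge (BLS,OR) at d=67/3; branch lengths BLS→11/12, OR→43/6; new cluster BLORS
final tree: (((B:2,S:2):33/4,L:41/4):11/12,(O:4,R:4):43/6)
total length: 463/12

O,R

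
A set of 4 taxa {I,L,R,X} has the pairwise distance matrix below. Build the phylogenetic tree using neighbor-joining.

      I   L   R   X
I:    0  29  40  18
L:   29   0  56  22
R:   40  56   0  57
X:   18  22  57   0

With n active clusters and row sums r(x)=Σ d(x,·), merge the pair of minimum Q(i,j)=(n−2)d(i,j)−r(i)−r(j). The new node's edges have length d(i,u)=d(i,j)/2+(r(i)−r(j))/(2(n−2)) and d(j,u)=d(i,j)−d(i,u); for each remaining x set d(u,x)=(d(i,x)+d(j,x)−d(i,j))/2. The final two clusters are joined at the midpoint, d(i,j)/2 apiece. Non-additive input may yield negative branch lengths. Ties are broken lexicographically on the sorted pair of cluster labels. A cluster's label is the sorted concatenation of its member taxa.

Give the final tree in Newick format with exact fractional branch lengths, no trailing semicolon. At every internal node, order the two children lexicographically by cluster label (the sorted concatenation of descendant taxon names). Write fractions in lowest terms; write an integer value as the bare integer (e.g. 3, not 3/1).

iteration 1: select I,R (d=40, Q=-160); attach at lengths (7/2, 73/2); label the merged cluster IR
  updated: d(IR,L)=45/2, d(IR,X)=35/2
iteration 2: select IR,L (d=45/2, Q=-62); attach at lengths (9, 27/2); label the merged cluster ILR
  updated: d(ILR,X)=17/2
iteration 3: select ILR,X (d=17/2); attach at lengths (17/4, 17/4); label the merged cluster ILRX
final tree: (((I:7/2,R:73/2):9,L:27/2):17/4,X:17/4)
total length: 71

(((I:7/2,R:73/2):9,L:27/2):17/4,X:17/4)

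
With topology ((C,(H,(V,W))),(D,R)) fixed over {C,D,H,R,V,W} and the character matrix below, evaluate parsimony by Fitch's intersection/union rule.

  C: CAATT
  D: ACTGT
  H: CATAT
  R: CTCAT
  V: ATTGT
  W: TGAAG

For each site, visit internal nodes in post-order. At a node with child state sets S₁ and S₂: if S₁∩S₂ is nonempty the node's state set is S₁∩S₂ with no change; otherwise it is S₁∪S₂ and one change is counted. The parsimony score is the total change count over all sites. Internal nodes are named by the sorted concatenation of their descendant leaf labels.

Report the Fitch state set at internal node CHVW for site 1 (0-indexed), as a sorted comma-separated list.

[col 0] VW: children V:{A}, W:{T} ∪→ {A,T}; cost 1
[col 0] HVW: children H:{C}, VW:{A,T} ∪→ {A,C,T}; cost 1
[col 0] CHVW: children C:{C}, HVW:{A,C,T} ∩→ {C}; cost 0
[col 0] DR: children D:{A}, R:{C} ∪→ {A,C}; cost 1
[col 0] CDHRVW: children CHVW:{C}, DR:{A,C} ∩→ {C}; cost 0
[col 1] VW: children V:{T}, W:{G} ∪→ {G,T}; cost 1
[col 1] HVW: children H:{A}, VW:{G,T} ∪→ {A,G,T}; cost 1
[col 1] CHVW: children C:{A}, HVW:{A,G,T} ∩→ {A}; cost 0
[col 1] DR: children D:{C}, R:{T} ∪→ {C,T}; cost 1
[col 1] CDHRVW: children CHVW:{A}, DR:{C,T} ∪→ {A,C,T}; cost 1
[col 2] VW: children V:{T}, W:{A} ∪→ {A,T}; cost 1
[col 2] HVW: children H:{T}, VW:{A,T} ∩→ {T}; cost 0
[col 2] CHVW: children C:{A}, HVW:{T} ∪→ {A,T}; cost 1
[col 2] DR: children D:{T}, R:{C} ∪→ {C,T}; cost 1
[col 2] CDHRVW: children CHVW:{A,T}, DR:{C,T} ∩→ {T}; cost 0
[col 3] VW: children V:{G}, W:{A} ∪→ {A,G}; cost 1
[col 3] HVW: children H:{A}, VW:{A,G} ∩→ {A}; cost 0
[col 3] CHVW: children C:{T}, HVW:{A} ∪→ {A,T}; cost 1
[col 3] DR: children D:{G}, R:{A} ∪→ {A,G}; cost 1
[col 3] CDHRVW: children CHVW:{A,T}, DR:{A,G} ∩→ {A}; cost 0
[col 4] VW: children V:{T}, W:{G} ∪→ {G,T}; cost 1
[col 4] HVW: children H:{T}, VW:{G,T} ∩→ {T}; cost 0
[col 4] CHVW: children C:{T}, HVW:{T} ∩→ {T}; cost 0
[col 4] DR: children D:{T}, R:{T} ∩→ {T}; cost 0
[col 4] CDHRVW: children CHVW:{T}, DR:{T} ∩→ {T}; cost 0
per-site changes: [3, 4, 3, 3, 1]; total = 14

A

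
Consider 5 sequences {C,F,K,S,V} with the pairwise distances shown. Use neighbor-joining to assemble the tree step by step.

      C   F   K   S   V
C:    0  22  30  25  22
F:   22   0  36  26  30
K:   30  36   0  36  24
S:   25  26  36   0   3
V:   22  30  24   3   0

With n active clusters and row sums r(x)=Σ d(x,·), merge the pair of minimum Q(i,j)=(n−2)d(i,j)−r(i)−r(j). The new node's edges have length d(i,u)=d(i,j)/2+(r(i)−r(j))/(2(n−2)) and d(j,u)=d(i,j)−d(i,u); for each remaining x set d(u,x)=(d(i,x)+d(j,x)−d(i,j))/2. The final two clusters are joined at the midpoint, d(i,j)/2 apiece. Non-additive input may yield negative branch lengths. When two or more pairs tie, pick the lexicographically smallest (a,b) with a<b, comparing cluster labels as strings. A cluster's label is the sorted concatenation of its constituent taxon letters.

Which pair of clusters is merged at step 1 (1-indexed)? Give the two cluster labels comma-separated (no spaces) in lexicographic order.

S,V

1. join S+V (d=3, Q=-160) ⇒ SV; edges |S|=10/3, |V|=-1/3
  updated: d(C,SV)=22, d(F,SV)=53/2, d(K,SV)=57/2
2. join C+F (d=22, Q=-229/2) ⇒ CF; edges |C|=67/8, |F|=109/8
  updated: d(CF,K)=22, d(CF,SV)=53/4
3. join CF+K (d=22, Q=-255/4) ⇒ CFK; edges |CF|=27/8, |K|=149/8
  updated: d(CFK,SV)=79/8
4. join CFK+SV (d=79/8) ⇒ CFKSV; edges |CFK|=79/16, |SV|=79/16
final tree: (((C:67/8,F:109/8):27/8,K:149/8):79/16,(S:10/3,V:-1/3):79/16)
total length: 455/8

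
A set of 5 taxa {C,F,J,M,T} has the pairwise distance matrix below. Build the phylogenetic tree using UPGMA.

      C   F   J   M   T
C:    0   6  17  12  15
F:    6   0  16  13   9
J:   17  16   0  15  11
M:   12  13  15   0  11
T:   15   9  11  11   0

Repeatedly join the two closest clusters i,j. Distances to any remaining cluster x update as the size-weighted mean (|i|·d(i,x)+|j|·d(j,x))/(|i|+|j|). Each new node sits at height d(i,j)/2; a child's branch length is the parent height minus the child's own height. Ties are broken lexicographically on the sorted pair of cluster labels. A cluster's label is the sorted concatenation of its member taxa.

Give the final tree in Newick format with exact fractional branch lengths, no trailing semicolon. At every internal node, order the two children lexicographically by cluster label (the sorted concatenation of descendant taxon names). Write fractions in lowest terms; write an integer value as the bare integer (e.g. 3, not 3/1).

step 1: merge (C,F) at d=6; branch lengths C→3, F→3; new cluster CF
  updated: d(CF,J)=33/2, d(CF,M)=25/2, d(CF,T)=12
step 2: merge (J,T) at d=11; branch lengths J→11/2, T→11/2; new cluster JT
  updated: d(CF,JT)=57/4, d(JT,M)=13
step 3: merge (CF,M) at d=25/2; branch lengths CF→13/4, M→25/4; new cluster CFM
  updated: d(CFM,JT)=83/6
step 4: merge (CFM,JT) at d=83/6; branch lengths CFM→2/3, JT→17/12; new cluster CFJMT
final tree: (((C:3,F:3):13/4,M:25/4):2/3,(J:11/2,T:11/2):17/12)
total length: 343/12

(((C:3,F:3):13/4,M:25/4):2/3,(J:11/2,T:11/2):17/12)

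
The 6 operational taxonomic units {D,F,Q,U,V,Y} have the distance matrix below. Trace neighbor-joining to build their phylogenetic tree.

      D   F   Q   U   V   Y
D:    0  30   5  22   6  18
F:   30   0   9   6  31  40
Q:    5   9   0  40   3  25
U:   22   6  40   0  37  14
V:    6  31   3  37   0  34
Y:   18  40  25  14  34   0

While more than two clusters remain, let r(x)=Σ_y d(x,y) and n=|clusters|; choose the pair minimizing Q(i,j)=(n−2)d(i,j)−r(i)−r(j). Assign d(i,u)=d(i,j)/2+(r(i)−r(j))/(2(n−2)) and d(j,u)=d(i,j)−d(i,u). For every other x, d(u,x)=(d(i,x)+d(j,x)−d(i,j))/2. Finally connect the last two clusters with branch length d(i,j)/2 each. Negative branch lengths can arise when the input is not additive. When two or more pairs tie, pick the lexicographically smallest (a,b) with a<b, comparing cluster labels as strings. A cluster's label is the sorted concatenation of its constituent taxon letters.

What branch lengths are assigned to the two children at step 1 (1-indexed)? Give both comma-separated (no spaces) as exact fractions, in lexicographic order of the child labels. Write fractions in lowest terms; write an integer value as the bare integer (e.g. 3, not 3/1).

step 1: merge (F,U) at d=6, Q=-211; branch lengths F→21/8, U→27/8; new cluster FU
  updated: d(D,FU)=23, d(FU,Q)=43/2, d(FU,V)=31, d(FU,Y)=24
step 2: merge (FU,Y) at d=24, Q=-257/2; branch lengths FU→47/4, Y→49/4; new cluster FUY
  updated: d(D,FUY)=17/2, d(FUY,Q)=45/4, d(FUY,V)=41/2
step 3: merge (D,FUY) at d=17/2, Q=-171/4; branch lengths D→-15/16, FUY→151/16; new cluster DFUY
  updated: d(DFUY,Q)=31/8, d(DFUY,V)=9
step 4: merge (DFUY,Q) at d=31/8, Q=-127/8; branch lengths DFUY→79/16, Q→-17/16; new cluster DFQUY
  updated: d(DFQUY,V)=65/16
step 5: merge (DFQUY,V) at d=65/16; branch lengths DFQUY→65/32, V→65/32; new cluster DFQUVY
final tree: (((D:-15/16,((F:21/8,U:27/8):47/4,Y:49/4):151/16):79/16,Q:-17/16):65/32,V:65/32)
total length: 743/16

21/8,27/8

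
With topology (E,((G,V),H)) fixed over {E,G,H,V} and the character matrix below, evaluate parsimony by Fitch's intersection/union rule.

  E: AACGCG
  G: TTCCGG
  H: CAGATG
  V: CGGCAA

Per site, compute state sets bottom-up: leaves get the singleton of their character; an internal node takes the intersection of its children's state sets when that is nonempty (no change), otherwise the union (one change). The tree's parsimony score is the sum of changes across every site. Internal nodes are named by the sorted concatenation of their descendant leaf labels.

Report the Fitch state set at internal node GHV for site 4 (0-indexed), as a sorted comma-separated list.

GV@0: {T} ∪ {C} = {C,T} (union, +1)
GHV@0: {C,T} ∩ {C} = {C} (intersection, +0)
EGHV@0: {A} ∪ {C} = {A,C} (union, +1)
GV@1: {T} ∪ {G} = {G,T} (union, +1)
GHV@1: {G,T} ∪ {A} = {A,G,T} (union, +1)
EGHV@1: {A} ∩ {A,G,T} = {A} (intersection, +0)
GV@2: {C} ∪ {G} = {C,G} (union, +1)
GHV@2: {C,G} ∩ {G} = {G} (intersection, +0)
EGHV@2: {C} ∪ {G} = {C,G} (union, +1)
GV@3: {C} ∩ {C} = {C} (intersection, +0)
GHV@3: {C} ∪ {A} = {A,C} (union, +1)
EGHV@3: {G} ∪ {A,C} = {A,C,G} (union, +1)
GV@4: {G} ∪ {A} = {A,G} (union, +1)
GHV@4: {A,G} ∪ {T} = {A,G,T} (union, +1)
EGHV@4: {C} ∪ {A,G,T} = {A,C,G,T} (union, +1)
GV@5: {G} ∪ {A} = {A,G} (union, +1)
GHV@5: {A,G} ∩ {G} = {G} (intersection, +0)
EGHV@5: {G} ∩ {G} = {G} (intersection, +0)
per-site changes: [2, 2, 2, 2, 3, 1]; total = 12

A,G,T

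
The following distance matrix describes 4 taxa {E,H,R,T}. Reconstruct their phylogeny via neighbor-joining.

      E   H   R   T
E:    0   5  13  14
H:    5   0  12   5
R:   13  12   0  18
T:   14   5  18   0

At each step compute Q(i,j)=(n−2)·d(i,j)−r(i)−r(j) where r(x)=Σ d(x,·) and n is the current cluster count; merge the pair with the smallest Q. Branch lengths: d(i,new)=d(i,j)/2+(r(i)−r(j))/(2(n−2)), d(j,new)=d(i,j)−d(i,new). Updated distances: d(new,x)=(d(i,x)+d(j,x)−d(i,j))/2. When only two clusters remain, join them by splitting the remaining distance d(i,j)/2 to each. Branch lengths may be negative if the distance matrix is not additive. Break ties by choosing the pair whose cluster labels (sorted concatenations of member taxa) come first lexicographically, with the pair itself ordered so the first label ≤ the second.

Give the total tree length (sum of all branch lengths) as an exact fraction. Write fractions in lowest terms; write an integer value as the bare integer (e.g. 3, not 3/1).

85/4

step 1: merge (E,R) at d=13, Q=-49; branch lengths E→15/4, R→37/4; new cluster ER
  updated: d(ER,H)=2, d(ER,T)=19/2
step 2: merge (ER,H) at d=2, Q=-33/2; branch lengths ER→13/4, H→-5/4; new cluster EHR
  updated: d(EHR,T)=25/4
step 3: merge (EHR,T) at d=25/4; branch lengths EHR→25/8, T→25/8; new cluster EHRT
final tree: (((E:15/4,R:37/4):13/4,H:-5/4):25/8,T:25/8)
total length: 85/4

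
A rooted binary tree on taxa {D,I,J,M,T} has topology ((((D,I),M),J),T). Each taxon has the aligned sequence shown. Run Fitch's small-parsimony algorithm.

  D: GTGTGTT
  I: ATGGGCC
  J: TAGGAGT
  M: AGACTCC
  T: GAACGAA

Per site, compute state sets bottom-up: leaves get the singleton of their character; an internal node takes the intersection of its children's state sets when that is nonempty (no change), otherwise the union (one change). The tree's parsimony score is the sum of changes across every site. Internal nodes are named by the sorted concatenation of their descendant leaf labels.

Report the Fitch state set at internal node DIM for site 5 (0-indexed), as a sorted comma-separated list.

C

site 0, node DI: D={G} ∪ I={A} → {A,G} (+1)
site 0, node DIM: DI={A,G} ∩ M={A} → {A} (+0)
site 0, node DIJM: DIM={A} ∪ J={T} → {A,T} (+1)
site 0, node DIJMT: DIJM={A,T} ∪ T={G} → {A,G,T} (+1)
site 1, node DI: D={T} ∩ I={T} → {T} (+0)
site 1, node DIM: DI={T} ∪ M={G} → {G,T} (+1)
site 1, node DIJM: DIM={G,T} ∪ J={A} → {A,G,T} (+1)
site 1, node DIJMT: DIJM={A,G,T} ∩ T={A} → {A} (+0)
site 2, node DI: D={G} ∩ I={G} → {G} (+0)
site 2, node DIM: DI={G} ∪ M={A} → {A,G} (+1)
site 2, node DIJM: DIM={A,G} ∩ J={G} → {G} (+0)
site 2, node DIJMT: DIJM={G} ∪ T={A} → {A,G} (+1)
site 3, node DI: D={T} ∪ I={G} → {G,T} (+1)
site 3, node DIM: DI={G,T} ∪ M={C} → {C,G,T} (+1)
site 3, node DIJM: DIM={C,G,T} ∩ J={G} → {G} (+0)
site 3, node DIJMT: DIJM={G} ∪ T={C} → {C,G} (+1)
site 4, node DI: D={G} ∩ I={G} → {G} (+0)
site 4, node DIM: DI={G} ∪ M={T} → {G,T} (+1)
site 4, node DIJM: DIM={G,T} ∪ J={A} → {A,G,T} (+1)
site 4, node DIJMT: DIJM={A,G,T} ∩ T={G} → {G} (+0)
site 5, node DI: D={T} ∪ I={C} → {C,T} (+1)
site 5, node DIM: DI={C,T} ∩ M={C} → {C} (+0)
site 5, node DIJM: DIM={C} ∪ J={G} → {C,G} (+1)
site 5, node DIJMT: DIJM={C,G} ∪ T={A} → {A,C,G} (+1)
site 6, node DI: D={T} ∪ I={C} → {C,T} (+1)
site 6, node DIM: DI={C,T} ∩ M={C} → {C} (+0)
site 6, node DIJM: DIM={C} ∪ J={T} → {C,T} (+1)
site 6, node DIJMT: DIJM={C,T} ∪ T={A} → {A,C,T} (+1)
per-site changes: [3, 2, 2, 3, 2, 3, 3]; total = 18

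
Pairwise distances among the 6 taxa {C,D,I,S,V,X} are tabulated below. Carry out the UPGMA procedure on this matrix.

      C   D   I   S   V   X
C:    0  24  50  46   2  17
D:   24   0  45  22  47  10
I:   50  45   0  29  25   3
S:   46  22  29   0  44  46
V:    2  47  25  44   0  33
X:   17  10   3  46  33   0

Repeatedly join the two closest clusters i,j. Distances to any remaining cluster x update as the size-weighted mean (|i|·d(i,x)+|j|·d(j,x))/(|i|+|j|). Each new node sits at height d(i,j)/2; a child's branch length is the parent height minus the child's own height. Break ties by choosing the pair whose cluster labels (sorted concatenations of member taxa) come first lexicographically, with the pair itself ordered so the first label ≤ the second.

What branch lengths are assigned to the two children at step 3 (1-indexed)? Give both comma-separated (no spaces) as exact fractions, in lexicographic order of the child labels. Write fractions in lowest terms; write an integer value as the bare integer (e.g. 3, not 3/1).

step 1: merge (C,V) at d=2; branch lengths C→1, V→1; new cluster CV
  updated: d(CV,D)=71/2, d(CV,I)=75/2, d(CV,S)=45, d(CV,X)=25
step 2: merge (I,X) at d=3; branch lengths I→3/2, X→3/2; new cluster IX
  updated: d(CV,IX)=125/4, d(D,IX)=55/2, d(IX,S)=75/2
step 3: merge (D,S) at d=22; branch lengths D→11, S→11; new cluster DS
  updated: d(CV,DS)=161/4, d(DS,IX)=65/2
step 4: merge (CV,IX) at d=125/4; branch lengths CV→117/8, IX→113/8; new cluster CIVX
  updated: d(CIVX,DS)=291/8
step 5: merge (CIVX,DS) at d=291/8; branch lengths CIVX→41/16, DS→115/16; new cluster CDISVX
final tree: (((C:1,V:1):117/8,(I:3/2,X:3/2):113/8):41/16,(D:11,S:11):115/16)
total length: 131/2

11,11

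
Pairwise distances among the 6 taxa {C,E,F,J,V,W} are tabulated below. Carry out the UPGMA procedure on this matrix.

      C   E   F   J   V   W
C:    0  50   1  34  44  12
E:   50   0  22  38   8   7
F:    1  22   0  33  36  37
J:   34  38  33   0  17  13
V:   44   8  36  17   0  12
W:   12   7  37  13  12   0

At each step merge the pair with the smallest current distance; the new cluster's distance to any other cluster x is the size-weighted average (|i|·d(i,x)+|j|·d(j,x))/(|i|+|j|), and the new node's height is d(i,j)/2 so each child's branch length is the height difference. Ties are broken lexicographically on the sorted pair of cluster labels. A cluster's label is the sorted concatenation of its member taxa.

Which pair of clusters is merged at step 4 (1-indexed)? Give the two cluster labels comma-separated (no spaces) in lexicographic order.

EVW,J

step 1: merge (C,F) at d=1; branch lengths C→1/2, F→1/2; new cluster CF
  updated: d(CF,E)=36, d(CF,J)=67/2, d(CF,V)=40, d(CF,W)=49/2
step 2: merge (E,W) at d=7; branch lengths E→7/2, W→7/2; new cluster EW
  updated: d(CF,EW)=121/4, d(EW,J)=51/2, d(EW,V)=10
step 3: merge (EW,V) at d=10; branch lengths EW→3/2, V→5; new cluster EVW
  updated: d(CF,EVW)=67/2, d(EVW,J)=68/3
step 4: merge (EVW,J) at d=68/3; branch lengths EVW→19/3, J→34/3; new cluster EJVW
  updated: d(CF,EJVW)=67/2
step 5: merge (CF,EJVW) at d=67/2; branch lengths CF→65/4, EJVW→65/12; new cluster CEFJVW
final tree: ((C:1/2,F:1/2):65/4,(((E:7/2,W:7/2):3/2,V:5):19/3,J:34/3):65/12)
total length: 323/6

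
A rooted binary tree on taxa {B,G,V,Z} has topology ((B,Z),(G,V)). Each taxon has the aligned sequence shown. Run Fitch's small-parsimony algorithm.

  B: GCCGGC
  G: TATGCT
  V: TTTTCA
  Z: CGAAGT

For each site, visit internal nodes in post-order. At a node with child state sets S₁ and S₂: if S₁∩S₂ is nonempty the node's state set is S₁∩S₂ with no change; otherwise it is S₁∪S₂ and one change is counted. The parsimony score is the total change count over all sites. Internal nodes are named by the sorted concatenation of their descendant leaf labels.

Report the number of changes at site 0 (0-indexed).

2

[col 0] BZ: children B:{G}, Z:{C} ∪→ {C,G}; cost 1
[col 0] GV: children G:{T}, V:{T} ∩→ {T}; cost 0
[col 0] BGVZ: children BZ:{C,G}, GV:{T} ∪→ {C,G,T}; cost 1
[col 1] BZ: children B:{C}, Z:{G} ∪→ {C,G}; cost 1
[col 1] GV: children G:{A}, V:{T} ∪→ {A,T}; cost 1
[col 1] BGVZ: children BZ:{C,G}, GV:{A,T} ∪→ {A,C,G,T}; cost 1
[col 2] BZ: children B:{C}, Z:{A} ∪→ {A,C}; cost 1
[col 2] GV: children G:{T}, V:{T} ∩→ {T}; cost 0
[col 2] BGVZ: children BZ:{A,C}, GV:{T} ∪→ {A,C,T}; cost 1
[col 3] BZ: children B:{G}, Z:{A} ∪→ {A,G}; cost 1
[col 3] GV: children G:{G}, V:{T} ∪→ {G,T}; cost 1
[col 3] BGVZ: children BZ:{A,G}, GV:{G,T} ∩→ {G}; cost 0
[col 4] BZ: children B:{G}, Z:{G} ∩→ {G}; cost 0
[col 4] GV: children G:{C}, V:{C} ∩→ {C}; cost 0
[col 4] BGVZ: children BZ:{G}, GV:{C} ∪→ {C,G}; cost 1
[col 5] BZ: children B:{C}, Z:{T} ∪→ {C,T}; cost 1
[col 5] GV: children G:{T}, V:{A} ∪→ {A,T}; cost 1
[col 5] BGVZ: children BZ:{C,T}, GV:{A,T} ∩→ {T}; cost 0
per-site changes: [2, 3, 2, 2, 1, 2]; total = 12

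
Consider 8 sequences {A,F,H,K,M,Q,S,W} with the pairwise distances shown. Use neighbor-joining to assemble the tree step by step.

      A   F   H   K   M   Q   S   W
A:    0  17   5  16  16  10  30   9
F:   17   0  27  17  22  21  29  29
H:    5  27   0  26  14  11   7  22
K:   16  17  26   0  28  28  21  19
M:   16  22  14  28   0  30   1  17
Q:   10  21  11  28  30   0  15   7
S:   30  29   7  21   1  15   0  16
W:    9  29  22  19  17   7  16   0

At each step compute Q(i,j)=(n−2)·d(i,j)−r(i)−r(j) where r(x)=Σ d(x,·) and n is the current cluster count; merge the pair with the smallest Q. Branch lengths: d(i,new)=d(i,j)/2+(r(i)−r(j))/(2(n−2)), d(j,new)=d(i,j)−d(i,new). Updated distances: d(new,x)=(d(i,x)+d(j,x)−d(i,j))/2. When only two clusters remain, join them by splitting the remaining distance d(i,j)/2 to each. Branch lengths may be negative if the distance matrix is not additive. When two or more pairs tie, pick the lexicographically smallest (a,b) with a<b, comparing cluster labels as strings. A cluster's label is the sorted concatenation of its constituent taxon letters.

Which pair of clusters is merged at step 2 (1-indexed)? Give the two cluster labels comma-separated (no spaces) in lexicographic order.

F,K

step 1: merge (M,S) at d=1, Q=-241; branch lengths M→5/4, S→-1/4; new cluster MS
  updated: d(A,MS)=45/2, d(F,MS)=25, d(H,MS)=10, d(K,MS)=24, d(MS,Q)=22, d(MS,W)=16
step 2: merge (F,K) at d=17, Q=-181; branch lengths F→91/10, K→79/10; new cluster FK
  updated: d(A,FK)=8, d(FK,H)=18, d(FK,MS)=16, d(FK,Q)=16, d(FK,W)=31/2
step 3: merge (H,MS) at d=10, Q=-225/2; branch lengths H→39/16, MS→121/16; new cluster HMS
  updated: d(A,HMS)=35/4, d(FK,HMS)=12, d(HMS,Q)=23/2, d(HMS,W)=14
step 4: merge (Q,W) at d=7, Q=-69; branch lengths Q→10/3, W→11/3; new cluster QW
  updated: d(A,QW)=6, d(FK,QW)=49/4, d(HMS,QW)=37/4
step 5: merge (A,FK) at d=8, Q=-39; branch lengths A→13/8, FK→51/8; new cluster AFK
  updated: d(AFK,HMS)=51/8, d(AFK,QW)=41/8
step 6: merge (AFK,HMS) at d=51/8, Q=-83/4; branch lengths AFK→9/8, HMS→21/4; new cluster AFHKMS
  updated: d(AFHKMS,QW)=4
step 7: merge (AFHKMS,QW) at d=4; branch lengths AFHKMS→2, QW→2; new cluster AFHKMQSW
final tree: (((A:13/8,(F:91/10,K:79/10):51/8):9/8,(H:39/16,(M:5/4,S:-1/4):121/16):21/4):2,(Q:10/3,W:11/3):2)
total length: 427/8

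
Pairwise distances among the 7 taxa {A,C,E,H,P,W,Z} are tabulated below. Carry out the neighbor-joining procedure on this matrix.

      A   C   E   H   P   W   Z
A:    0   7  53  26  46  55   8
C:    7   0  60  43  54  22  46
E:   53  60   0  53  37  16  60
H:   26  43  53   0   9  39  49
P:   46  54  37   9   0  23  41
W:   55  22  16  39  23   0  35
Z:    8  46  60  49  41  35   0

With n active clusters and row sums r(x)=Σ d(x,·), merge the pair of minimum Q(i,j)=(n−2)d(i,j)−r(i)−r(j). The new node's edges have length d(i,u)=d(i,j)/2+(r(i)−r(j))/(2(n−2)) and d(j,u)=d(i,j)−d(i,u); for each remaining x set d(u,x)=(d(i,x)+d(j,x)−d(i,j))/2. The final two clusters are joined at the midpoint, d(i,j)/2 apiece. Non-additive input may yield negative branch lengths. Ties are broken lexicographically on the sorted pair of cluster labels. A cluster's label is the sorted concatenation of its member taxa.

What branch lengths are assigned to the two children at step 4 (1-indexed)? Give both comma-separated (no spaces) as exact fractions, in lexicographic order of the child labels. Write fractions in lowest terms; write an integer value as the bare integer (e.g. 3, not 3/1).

207/16,221/16

step 1: merge (A,Z) at d=8, Q=-394; branch lengths A→-2/5, Z→42/5; new cluster AZ
  updated: d(AZ,C)=45/2, d(AZ,E)=105/2, d(AZ,H)=67/2, d(AZ,P)=79/2, d(AZ,W)=41
step 2: merge (H,P) at d=9, Q=-304; branch lengths H→51/8, P→21/8; new cluster HP
  updated: d(AZ,HP)=32, d(C,HP)=44, d(E,HP)=81/2, d(HP,W)=53/2
step 3: merge (AZ,C) at d=45/2, Q=-229; branch lengths AZ→67/6, C→34/3; new cluster ACZ
  updated: d(ACZ,E)=45, d(ACZ,HP)=107/4, d(ACZ,W)=81/4
step 4: merge (ACZ,HP) at d=107/4, Q=-529/4; branch lengths ACZ→207/16, HP→221/16; new cluster ACHPZ
  updated: d(ACHPZ,E)=235/8, d(ACHPZ,W)=10
step 5: merge (ACHPZ,E) at d=235/8, Q=-443/8; branch lengths ACHPZ→187/16, E→283/16; new cluster ACEHPZ
  updated: d(ACEHPZ,W)=-27/16
step 6: merge (ACEHPZ,W) at d=-27/16; branch lengths ACEHPZ→-27/32, W→-27/32; new cluster ACEHPWZ
final tree: (((((A:-2/5,Z:42/5):67/6,C:34/3):207/16,(H:51/8,P:21/8):221/16):187/16,E:283/16):-27/32,W:-27/32)
total length: 1503/16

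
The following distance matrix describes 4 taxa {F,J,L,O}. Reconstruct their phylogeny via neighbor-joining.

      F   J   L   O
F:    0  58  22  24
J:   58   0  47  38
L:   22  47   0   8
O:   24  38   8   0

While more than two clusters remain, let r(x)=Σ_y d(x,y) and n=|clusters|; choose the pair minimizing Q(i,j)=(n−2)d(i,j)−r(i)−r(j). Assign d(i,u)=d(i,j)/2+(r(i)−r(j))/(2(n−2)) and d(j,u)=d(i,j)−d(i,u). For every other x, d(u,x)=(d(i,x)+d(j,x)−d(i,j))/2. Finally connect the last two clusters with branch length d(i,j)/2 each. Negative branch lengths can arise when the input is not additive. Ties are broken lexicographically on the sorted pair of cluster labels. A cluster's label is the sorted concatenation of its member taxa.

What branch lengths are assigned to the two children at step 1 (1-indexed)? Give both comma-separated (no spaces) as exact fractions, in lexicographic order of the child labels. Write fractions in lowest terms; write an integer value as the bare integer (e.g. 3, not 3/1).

step 1: merge (F,L) at d=22, Q=-137; branch lengths F→71/4, L→17/4; new cluster FL
  updated: d(FL,J)=83/2, d(FL,O)=5
step 2: merge (FL,J) at d=83/2, Q=-169/2; branch lengths FL→17/4, J→149/4; new cluster FJL
  updated: d(FJL,O)=3/4
step 3: merge (FJL,O) at d=3/4; branch lengths FJL→3/8, O→3/8; new cluster FJLO
final tree: (((F:71/4,L:17/4):17/4,J:149/4):3/8,O:3/8)
total length: 257/4

71/4,17/4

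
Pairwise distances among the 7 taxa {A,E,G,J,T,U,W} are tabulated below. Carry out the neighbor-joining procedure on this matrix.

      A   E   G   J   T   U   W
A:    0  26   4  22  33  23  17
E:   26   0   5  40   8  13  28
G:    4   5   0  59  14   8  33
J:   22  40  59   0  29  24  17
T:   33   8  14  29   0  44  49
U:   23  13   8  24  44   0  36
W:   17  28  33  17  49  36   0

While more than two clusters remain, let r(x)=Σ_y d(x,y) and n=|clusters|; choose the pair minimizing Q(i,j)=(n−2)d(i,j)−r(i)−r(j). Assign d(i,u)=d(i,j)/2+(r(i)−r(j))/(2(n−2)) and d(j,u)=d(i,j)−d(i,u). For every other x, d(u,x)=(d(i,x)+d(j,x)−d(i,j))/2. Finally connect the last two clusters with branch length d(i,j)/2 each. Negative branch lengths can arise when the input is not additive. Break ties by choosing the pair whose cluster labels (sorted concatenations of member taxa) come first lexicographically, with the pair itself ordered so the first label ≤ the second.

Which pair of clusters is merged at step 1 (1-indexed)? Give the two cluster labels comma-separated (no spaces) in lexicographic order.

step 1: merge (J,W) at d=17, Q=-286; branch lengths J→48/5, W→37/5; new cluster JW
  updated: d(A,JW)=11, d(E,JW)=51/2, d(G,JW)=75/2, d(JW,T)=61/2, d(JW,U)=43/2
step 2: merge (A,JW) at d=11, Q=-179; branch lengths A→15/8, JW→73/8; new cluster AJW
  updated: d(AJW,E)=81/4, d(AJW,G)=61/4, d(AJW,T)=105/4, d(AJW,U)=67/4
step 3: merge (E,T) at d=8, Q=-229/2; branch lengths E→-11/3, T→35/3; new cluster ET
  updated: d(AJW,ET)=77/4, d(ET,G)=11/2, d(ET,U)=49/2
step 4: merge (AJW,U) at d=67/4, Q=-67; branch lengths AJW→71/8, U→63/8; new cluster AJUW
  updated: d(AJUW,ET)=27/2, d(AJUW,G)=13/4
step 5: merge (AJUW,ET) at d=27/2, Q=-89/4; branch lengths AJUW→45/8, ET→63/8; new cluster AEJTUW
  updated: d(AEJTUW,G)=-19/8
step 6: merge (AEJTUW,G) at d=-19/8; branch lengths AEJTUW→-19/16, G→-19/16; new cluster AEGJTUW
final tree: ((((A:15/8,(J:48/5,W:37/5):73/8):71/8,U:63/8):45/8,(E:-11/3,T:35/3):63/8):-19/16,G:-19/16)
total length: 511/8

J,W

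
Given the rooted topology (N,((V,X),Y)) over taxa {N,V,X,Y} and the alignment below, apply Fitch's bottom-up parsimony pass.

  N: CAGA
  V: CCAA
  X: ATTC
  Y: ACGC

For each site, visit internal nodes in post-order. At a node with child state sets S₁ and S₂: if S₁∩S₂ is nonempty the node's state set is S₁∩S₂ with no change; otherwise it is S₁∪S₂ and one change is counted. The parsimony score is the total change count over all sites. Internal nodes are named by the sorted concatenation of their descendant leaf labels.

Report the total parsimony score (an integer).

8

site 0, node VX: V={C} ∪ X={A} → {A,C} (+1)
site 0, node VXY: VX={A,C} ∩ Y={A} → {A} (+0)
site 0, node NVXY: N={C} ∪ VXY={A} → {A,C} (+1)
site 1, node VX: V={C} ∪ X={T} → {C,T} (+1)
site 1, node VXY: VX={C,T} ∩ Y={C} → {C} (+0)
site 1, node NVXY: N={A} ∪ VXY={C} → {A,C} (+1)
site 2, node VX: V={A} ∪ X={T} → {A,T} (+1)
site 2, node VXY: VX={A,T} ∪ Y={G} → {A,G,T} (+1)
site 2, node NVXY: N={G} ∩ VXY={A,G,T} → {G} (+0)
site 3, node VX: V={A} ∪ X={C} → {A,C} (+1)
site 3, node VXY: VX={A,C} ∩ Y={C} → {C} (+0)
site 3, node NVXY: N={A} ∪ VXY={C} → {A,C} (+1)
per-site changes: [2, 2, 2, 2]; total = 8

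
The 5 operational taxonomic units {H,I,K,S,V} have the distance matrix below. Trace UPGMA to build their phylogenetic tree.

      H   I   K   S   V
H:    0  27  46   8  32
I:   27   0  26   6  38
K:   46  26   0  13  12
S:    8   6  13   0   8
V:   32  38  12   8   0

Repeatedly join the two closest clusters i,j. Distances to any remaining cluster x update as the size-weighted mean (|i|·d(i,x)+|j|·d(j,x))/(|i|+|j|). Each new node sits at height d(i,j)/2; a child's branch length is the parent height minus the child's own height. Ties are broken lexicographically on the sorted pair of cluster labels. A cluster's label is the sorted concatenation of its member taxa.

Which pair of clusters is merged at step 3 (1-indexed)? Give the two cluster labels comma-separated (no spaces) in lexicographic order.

step 1: merge (I,S) at d=6; branch lengths I→3, S→3; new cluster IS
  updated: d(H,IS)=35/2, d(IS,K)=39/2, d(IS,V)=23
step 2: merge (K,V) at d=12; branch lengths K→6, V→6; new cluster KV
  updated: d(H,KV)=39, d(IS,KV)=85/4
step 3: merge (H,IS) at d=35/2; branch lengths H→35/4, IS→23/4; new cluster HIS
  updated: d(HIS,KV)=163/6
step 4: merge (HIS,KV) at d=163/6; branch lengths HIS→29/6, KV→91/12; new cluster HIKSV
final tree: ((H:35/4,(I:3,S:3):23/4):29/6,(K:6,V:6):91/12)
total length: 539/12

H,IS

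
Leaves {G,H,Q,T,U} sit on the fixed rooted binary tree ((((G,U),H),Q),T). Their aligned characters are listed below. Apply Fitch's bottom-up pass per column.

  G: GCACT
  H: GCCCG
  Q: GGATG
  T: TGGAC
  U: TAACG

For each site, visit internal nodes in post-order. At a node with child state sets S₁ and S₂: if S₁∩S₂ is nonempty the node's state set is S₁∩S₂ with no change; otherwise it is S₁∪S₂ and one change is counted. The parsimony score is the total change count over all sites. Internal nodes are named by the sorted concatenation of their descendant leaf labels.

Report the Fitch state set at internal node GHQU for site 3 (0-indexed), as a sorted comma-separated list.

[col 0] GU: children G:{G}, U:{T} ∪→ {G,T}; cost 1
[col 0] GHU: children GU:{G,T}, H:{G} ∩→ {G}; cost 0
[col 0] GHQU: children GHU:{G}, Q:{G} ∩→ {G}; cost 0
[col 0] GHQTU: children GHQU:{G}, T:{T} ∪→ {G,T}; cost 1
[col 1] GU: children G:{C}, U:{A} ∪→ {A,C}; cost 1
[col 1] GHU: children GU:{A,C}, H:{C} ∩→ {C}; cost 0
[col 1] GHQU: children GHU:{C}, Q:{G} ∪→ {C,G}; cost 1
[col 1] GHQTU: children GHQU:{C,G}, T:{G} ∩→ {G}; cost 0
[col 2] GU: children G:{A}, U:{A} ∩→ {A}; cost 0
[col 2] GHU: children GU:{A}, H:{C} ∪→ {A,C}; cost 1
[col 2] GHQU: children GHU:{A,C}, Q:{A} ∩→ {A}; cost 0
[col 2] GHQTU: children GHQU:{A}, T:{G} ∪→ {A,G}; cost 1
[col 3] GU: children G:{C}, U:{C} ∩→ {C}; cost 0
[col 3] GHU: children GU:{C}, H:{C} ∩→ {C}; cost 0
[col 3] GHQU: children GHU:{C}, Q:{T} ∪→ {C,T}; cost 1
[col 3] GHQTU: children GHQU:{C,T}, T:{A} ∪→ {A,C,T}; cost 1
[col 4] GU: children G:{T}, U:{G} ∪→ {G,T}; cost 1
[col 4] GHU: children GU:{G,T}, H:{G} ∩→ {G}; cost 0
[col 4] GHQU: children GHU:{G}, Q:{G} ∩→ {G}; cost 0
[col 4] GHQTU: children GHQU:{G}, T:{C} ∪→ {C,G}; cost 1
per-site changes: [2, 2, 2, 2, 2]; total = 10

C,T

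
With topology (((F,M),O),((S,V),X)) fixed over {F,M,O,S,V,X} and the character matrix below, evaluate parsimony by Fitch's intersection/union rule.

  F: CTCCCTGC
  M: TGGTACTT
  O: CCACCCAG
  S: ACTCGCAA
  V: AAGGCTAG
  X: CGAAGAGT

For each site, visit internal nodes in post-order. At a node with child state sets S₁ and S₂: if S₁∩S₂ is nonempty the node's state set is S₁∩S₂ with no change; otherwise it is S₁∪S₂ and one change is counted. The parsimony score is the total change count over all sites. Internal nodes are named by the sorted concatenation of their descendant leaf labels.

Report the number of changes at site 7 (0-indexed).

4

[col 0] FM: children F:{C}, M:{T} ∪→ {C,T}; cost 1
[col 0] FMO: children FM:{C,T}, O:{C} ∩→ {C}; cost 0
[col 0] SV: children S:{A}, V:{A} ∩→ {A}; cost 0
[col 0] SVX: children SV:{A}, X:{C} ∪→ {A,C}; cost 1
[col 0] FMOSVX: children FMO:{C}, SVX:{A,C} ∩→ {C}; cost 0
[col 1] FM: children F:{T}, M:{G} ∪→ {G,T}; cost 1
[col 1] FMO: children FM:{G,T}, O:{C} ∪→ {C,G,T}; cost 1
[col 1] SV: children S:{C}, V:{A} ∪→ {A,C}; cost 1
[col 1] SVX: children SV:{A,C}, X:{G} ∪→ {A,C,G}; cost 1
[col 1] FMOSVX: children FMO:{C,G,T}, SVX:{A,C,G} ∩→ {C,G}; cost 0
[col 2] FM: children F:{C}, M:{G} ∪→ {C,G}; cost 1
[col 2] FMO: children FM:{C,G}, O:{A} ∪→ {A,C,G}; cost 1
[col 2] SV: children S:{T}, V:{G} ∪→ {G,T}; cost 1
[col 2] SVX: children SV:{G,T}, X:{A} ∪→ {A,G,T}; cost 1
[col 2] FMOSVX: children FMO:{A,C,G}, SVX:{A,G,T} ∩→ {A,G}; cost 0
[col 3] FM: children F:{C}, M:{T} ∪→ {C,T}; cost 1
[col 3] FMO: children FM:{C,T}, O:{C} ∩→ {C}; cost 0
[col 3] SV: children S:{C}, V:{G} ∪→ {C,G}; cost 1
[col 3] SVX: children SV:{C,G}, X:{A} ∪→ {A,C,G}; cost 1
[col 3] FMOSVX: children FMO:{C}, SVX:{A,C,G} ∩→ {C}; cost 0
[col 4] FM: children F:{C}, M:{A} ∪→ {A,C}; cost 1
[col 4] FMO: children FM:{A,C}, O:{C} ∩→ {C}; cost 0
[col 4] SV: children S:{G}, V:{C} ∪→ {C,G}; cost 1
[col 4] SVX: children SV:{C,G}, X:{G} ∩→ {G}; cost 0
[col 4] FMOSVX: children FMO:{C}, SVX:{G} ∪→ {C,G}; cost 1
[col 5] FM: children F:{T}, M:{C} ∪→ {C,T}; cost 1
[col 5] FMO: children FM:{C,T}, O:{C} ∩→ {C}; cost 0
[col 5] SV: children S:{C}, V:{T} ∪→ {C,T}; cost 1
[col 5] SVX: children SV:{C,T}, X:{A} ∪→ {A,C,T}; cost 1
[col 5] FMOSVX: children FMO:{C}, SVX:{A,C,T} ∩→ {C}; cost 0
[col 6] FM: children F:{G}, M:{T} ∪→ {G,T}; cost 1
[col 6] FMO: children FM:{G,T}, O:{A} ∪→ {A,G,T}; cost 1
[col 6] SV: children S:{A}, V:{A} ∩→ {A}; cost 0
[col 6] SVX: children SV:{A}, X:{G} ∪→ {A,G}; cost 1
[col 6] FMOSVX: children FMO:{A,G,T}, SVX:{A,G} ∩→ {A,G}; cost 0
[col 7] FM: children F:{C}, M:{T} ∪→ {C,T}; cost 1
[col 7] FMO: children FM:{C,T}, O:{G} ∪→ {C,G,T}; cost 1
[col 7] SV: children S:{A}, V:{G} ∪→ {A,G}; cost 1
[col 7] SVX: children SV:{A,G}, X:{T} ∪→ {A,G,T}; cost 1
[col 7] FMOSVX: children FMO:{C,G,T}, SVX:{A,G,T} ∩→ {G,T}; cost 0
per-site changes: [2, 4, 4, 3, 3, 3, 3, 4]; total = 26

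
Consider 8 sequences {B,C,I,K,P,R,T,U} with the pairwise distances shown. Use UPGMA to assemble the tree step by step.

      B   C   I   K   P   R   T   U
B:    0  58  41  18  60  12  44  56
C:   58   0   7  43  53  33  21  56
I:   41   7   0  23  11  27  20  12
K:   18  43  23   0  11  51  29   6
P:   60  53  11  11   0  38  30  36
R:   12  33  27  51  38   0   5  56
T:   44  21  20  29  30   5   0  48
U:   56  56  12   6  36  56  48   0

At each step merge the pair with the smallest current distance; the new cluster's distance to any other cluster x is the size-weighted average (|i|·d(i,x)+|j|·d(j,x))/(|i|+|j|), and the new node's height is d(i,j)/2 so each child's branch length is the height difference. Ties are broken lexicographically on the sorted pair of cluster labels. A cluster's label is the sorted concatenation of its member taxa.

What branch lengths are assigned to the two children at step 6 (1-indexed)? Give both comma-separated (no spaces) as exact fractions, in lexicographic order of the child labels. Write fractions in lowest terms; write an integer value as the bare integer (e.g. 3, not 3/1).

49/8,7

1. join R+T (d=5) ⇒ RT; edges |R|=5/2, |T|=5/2
  updated: d(B,RT)=28, d(C,RT)=27, d(I,RT)=47/2, d(K,RT)=40, d(P,RT)=34, d(RT,U)=52
2. join K+U (d=6) ⇒ KU; edges |K|=3, |U|=3
  updated: d(B,KU)=37, d(C,KU)=99/2, d(I,KU)=35/2, d(KU,P)=47/2, d(KU,RT)=46
3. join C+I (d=7) ⇒ CI; edges |C|=7/2, |I|=7/2
  updated: d(B,CI)=99/2, d(CI,KU)=67/2, d(CI,P)=32, d(CI,RT)=101/4
4. join KU+P (d=47/2) ⇒ KPU; edges |KU|=35/4, |P|=47/4
  updated: d(B,KPU)=134/3, d(CI,KPU)=33, d(KPU,RT)=42
5. join CI+RT (d=101/4) ⇒ CIRT; edges |CI|=73/8, |RT|=81/8
  updated: d(B,CIRT)=155/4, d(CIRT,KPU)=75/2
6. join CIRT+KPU (d=75/2) ⇒ CIKPRTU; edges |CIRT|=49/8, |KPU|=7
  updated: d(B,CIKPRTU)=289/7
7. join B+CIKPRTU (d=289/7) ⇒ BCIKPRTU; edges |B|=289/14, |CIKPRTU|=53/28
final tree: (B:289/14,(((C:7/2,I:7/2):73/8,(R:5/2,T:5/2):81/8):49/8,((K:3,U:3):35/4,P:47/4):7):53/28)
total length: 5231/56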